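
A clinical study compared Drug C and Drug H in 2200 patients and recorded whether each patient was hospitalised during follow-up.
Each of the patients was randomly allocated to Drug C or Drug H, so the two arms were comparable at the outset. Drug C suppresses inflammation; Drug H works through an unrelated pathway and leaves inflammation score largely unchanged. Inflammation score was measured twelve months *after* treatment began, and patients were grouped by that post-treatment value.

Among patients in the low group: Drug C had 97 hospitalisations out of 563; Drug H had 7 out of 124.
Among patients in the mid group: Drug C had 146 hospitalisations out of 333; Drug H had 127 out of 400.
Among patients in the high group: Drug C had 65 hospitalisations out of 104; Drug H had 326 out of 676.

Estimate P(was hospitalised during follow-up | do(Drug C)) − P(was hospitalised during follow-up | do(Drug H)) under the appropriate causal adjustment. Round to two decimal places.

Drug H is lower inside every inflammation score stratum but Drug C is lower in aggregate. Whether to stratify depends on how inflammation score relates to the drug.
The distribution of inflammation score is itself part of what the drug does — it is an intermediate outcome. Holding it fixed would remove that part of the effect; the total effect is the pooled difference.
The causal difference is the pooled difference: 0.308 − 0.383 = -0.075.

-0.08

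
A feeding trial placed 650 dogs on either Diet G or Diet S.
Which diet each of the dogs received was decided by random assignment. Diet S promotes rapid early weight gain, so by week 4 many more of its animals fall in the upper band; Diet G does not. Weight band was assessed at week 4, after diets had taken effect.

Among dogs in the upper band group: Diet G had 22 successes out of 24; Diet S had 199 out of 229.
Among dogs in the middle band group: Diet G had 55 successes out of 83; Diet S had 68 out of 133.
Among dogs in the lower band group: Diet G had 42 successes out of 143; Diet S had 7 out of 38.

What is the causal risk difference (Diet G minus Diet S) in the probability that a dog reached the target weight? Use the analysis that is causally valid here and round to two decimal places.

-0.21

The week-4 weight band-specific comparison favours Diet G throughout, but the pooled figures favour Diet S. The question is whether to condition on week-4 weight band.
Stratifying would compare diets among dogs the diets themselves sorted into week-4 weight band groups — a form of selection on an intermediate. The unconditioned pooled rates give the total causal effect.
The causal difference is the pooled difference: 0.476 − 0.685 = -0.209.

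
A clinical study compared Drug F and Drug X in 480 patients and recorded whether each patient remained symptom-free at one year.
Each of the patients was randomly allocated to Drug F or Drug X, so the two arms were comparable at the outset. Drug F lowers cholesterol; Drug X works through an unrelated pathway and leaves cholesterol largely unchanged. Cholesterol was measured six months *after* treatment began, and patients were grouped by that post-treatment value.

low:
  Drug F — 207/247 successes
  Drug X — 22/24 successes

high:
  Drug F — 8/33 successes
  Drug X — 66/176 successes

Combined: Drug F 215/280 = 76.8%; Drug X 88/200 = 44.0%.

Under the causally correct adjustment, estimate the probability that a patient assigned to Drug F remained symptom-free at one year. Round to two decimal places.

Cholesterol lies on the pathway drug → cholesterol → outcome, so adjusting for it blocks the indirect effect. For the total causal effect of drug, use the unadjusted pooled rates.
So P(outcome | do(Drug F)) is just the pooled rate for Drug F: 215/280 = 0.768.

0.77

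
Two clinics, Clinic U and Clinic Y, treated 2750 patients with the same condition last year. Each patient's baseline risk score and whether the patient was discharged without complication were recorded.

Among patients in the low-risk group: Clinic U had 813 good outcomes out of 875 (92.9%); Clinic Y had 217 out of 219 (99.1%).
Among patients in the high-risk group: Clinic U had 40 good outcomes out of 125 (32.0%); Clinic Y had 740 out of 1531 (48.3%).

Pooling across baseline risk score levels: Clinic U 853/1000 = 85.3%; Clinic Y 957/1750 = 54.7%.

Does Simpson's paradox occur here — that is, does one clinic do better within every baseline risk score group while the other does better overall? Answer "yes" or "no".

yes

Within each baseline risk score level (low-risk 92.9% vs 99.1%; high-risk 32.0% vs 48.3%), Clinic Y has the higher rate every time. Pooled: 85.3% vs 54.7% — Clinic U has the higher rate overall. The two comparisons disagree.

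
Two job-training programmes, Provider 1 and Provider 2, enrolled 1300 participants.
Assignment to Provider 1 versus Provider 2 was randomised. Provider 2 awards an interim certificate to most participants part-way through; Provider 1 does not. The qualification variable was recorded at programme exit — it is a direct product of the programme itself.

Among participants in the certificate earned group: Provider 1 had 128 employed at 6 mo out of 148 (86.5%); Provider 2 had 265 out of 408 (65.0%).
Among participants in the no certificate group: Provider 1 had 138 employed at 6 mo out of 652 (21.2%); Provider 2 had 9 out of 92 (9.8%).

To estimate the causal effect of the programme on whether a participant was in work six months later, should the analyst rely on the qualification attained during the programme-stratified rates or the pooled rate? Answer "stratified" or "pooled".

pooled

The stratified and pooled comparisons disagree (Provider 1 wins within each qualification attained during the programme; Provider 2 wins overall), so the answer turns on the causal role of qualification attained during the programme.
Qualification attained during the programme is recorded after the programme and is itself shifted by it — it sits on the causal path from programme to outcome. Conditioning on a mediator would strip out part of the effect we want; the pooled comparison gives the total causal effect.
Pooled: Provider 1 33.2% vs Provider 2 54.8%; Provider 2 is higher overall.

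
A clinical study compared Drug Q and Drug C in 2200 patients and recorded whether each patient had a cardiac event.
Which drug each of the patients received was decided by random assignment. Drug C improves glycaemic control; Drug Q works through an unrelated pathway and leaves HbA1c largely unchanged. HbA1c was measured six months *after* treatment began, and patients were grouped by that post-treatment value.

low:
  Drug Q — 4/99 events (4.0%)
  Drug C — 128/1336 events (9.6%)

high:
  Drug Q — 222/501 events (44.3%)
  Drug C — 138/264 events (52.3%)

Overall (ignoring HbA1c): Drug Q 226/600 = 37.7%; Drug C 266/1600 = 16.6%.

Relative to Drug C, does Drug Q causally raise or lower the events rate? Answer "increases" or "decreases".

HbA1c here is a post-treatment variable shaped by the drug; conditioning on it would introduce bias rather than remove it. The overall comparison is the causal one.
Pooled: Drug Q 37.7% vs Drug C 16.6%; Drug C is lower overall.

increases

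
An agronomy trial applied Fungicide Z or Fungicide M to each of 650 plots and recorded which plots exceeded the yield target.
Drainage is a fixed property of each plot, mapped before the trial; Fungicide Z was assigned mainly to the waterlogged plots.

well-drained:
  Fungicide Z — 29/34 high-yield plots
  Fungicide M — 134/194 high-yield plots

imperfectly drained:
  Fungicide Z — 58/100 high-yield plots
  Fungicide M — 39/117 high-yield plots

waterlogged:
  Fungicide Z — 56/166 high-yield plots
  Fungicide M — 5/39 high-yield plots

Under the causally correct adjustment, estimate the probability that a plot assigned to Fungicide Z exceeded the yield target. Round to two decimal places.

0.60

The field drainage-specific comparison favours Fungicide Z throughout, but the pooled figures favour Fungicide M. The question is whether to condition on field drainage.
Since field drainage is a pre-existing factor (not a product of the fungicide) and it affects the outcome on its own, it is a confounder. The stratified rates, not the pooled rate, identify the causal effect.
Standardising Fungicide Z to the population field drainage mix: 0.351·29/34 + 0.334·58/100 + 0.315·56/166 = 0.599.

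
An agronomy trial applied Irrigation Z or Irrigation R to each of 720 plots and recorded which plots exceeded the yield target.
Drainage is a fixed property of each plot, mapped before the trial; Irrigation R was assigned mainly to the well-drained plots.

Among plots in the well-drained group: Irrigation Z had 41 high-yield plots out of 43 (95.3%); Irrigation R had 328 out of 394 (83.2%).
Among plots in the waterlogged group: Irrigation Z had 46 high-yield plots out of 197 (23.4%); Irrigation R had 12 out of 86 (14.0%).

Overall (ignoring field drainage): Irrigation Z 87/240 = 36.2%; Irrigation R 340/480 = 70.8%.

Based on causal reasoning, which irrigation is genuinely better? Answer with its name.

Irrigation Z

The field drainage-specific comparison favours Irrigation Z throughout, but the pooled figures favour Irrigation R. The question is whether to condition on field drainage.
Since field drainage is a pre-existing factor (not a product of the irrigation) and it affects the outcome on its own, it is a confounder. The stratified rates, not the pooled rate, identify the causal effect.
Within each level — well-drained: 95.3% vs 83.2%; waterlogged: 23.4% vs 14.0% — Irrigation Z is higher every time.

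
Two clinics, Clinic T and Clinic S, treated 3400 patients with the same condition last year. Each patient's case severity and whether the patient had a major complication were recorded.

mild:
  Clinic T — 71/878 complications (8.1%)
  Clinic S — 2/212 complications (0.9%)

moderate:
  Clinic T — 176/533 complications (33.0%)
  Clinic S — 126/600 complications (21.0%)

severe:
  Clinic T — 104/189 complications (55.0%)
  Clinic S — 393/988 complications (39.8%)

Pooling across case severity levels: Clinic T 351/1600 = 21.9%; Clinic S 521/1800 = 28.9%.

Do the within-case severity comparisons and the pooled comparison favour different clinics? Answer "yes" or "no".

Within each case severity level (mild 8.1% vs 0.9%; moderate 33.0% vs 21.0%; severe 55.0% vs 39.8%), Clinic S has the lower rate every time. Pooled: 21.9% vs 28.9% — Clinic T has the lower rate overall. The two comparisons disagree.

yes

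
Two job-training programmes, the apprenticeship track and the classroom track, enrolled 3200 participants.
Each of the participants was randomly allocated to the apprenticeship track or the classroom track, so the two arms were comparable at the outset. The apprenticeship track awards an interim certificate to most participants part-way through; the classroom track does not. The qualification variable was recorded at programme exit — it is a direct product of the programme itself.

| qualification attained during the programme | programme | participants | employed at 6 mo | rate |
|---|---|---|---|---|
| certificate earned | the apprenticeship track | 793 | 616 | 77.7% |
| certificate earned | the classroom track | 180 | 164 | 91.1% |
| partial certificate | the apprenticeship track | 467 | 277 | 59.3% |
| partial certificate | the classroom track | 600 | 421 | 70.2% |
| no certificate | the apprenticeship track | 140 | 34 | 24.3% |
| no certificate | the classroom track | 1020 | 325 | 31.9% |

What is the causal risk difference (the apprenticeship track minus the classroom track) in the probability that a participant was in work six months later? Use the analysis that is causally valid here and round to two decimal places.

Because the programme influences qualification attained during the programme, qualification attained during the programme is a post-treatment mediator, not a confounder. Stratifying on it would bias the estimate; the causal effect is the crude pooled difference.
The causal difference is the pooled difference: 0.662 − 0.506 = +0.157.

+0.16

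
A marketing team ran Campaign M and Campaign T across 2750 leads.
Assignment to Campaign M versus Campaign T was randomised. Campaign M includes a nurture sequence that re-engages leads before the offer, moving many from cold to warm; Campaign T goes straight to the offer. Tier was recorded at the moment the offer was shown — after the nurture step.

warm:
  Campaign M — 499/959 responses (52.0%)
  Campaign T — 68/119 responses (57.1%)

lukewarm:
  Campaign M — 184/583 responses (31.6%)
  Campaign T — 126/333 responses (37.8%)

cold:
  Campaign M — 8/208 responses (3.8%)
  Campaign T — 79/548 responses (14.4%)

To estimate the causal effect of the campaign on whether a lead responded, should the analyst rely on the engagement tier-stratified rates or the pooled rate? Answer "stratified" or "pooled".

pooled

The distribution of engagement tier is itself part of what the campaign does — it is an intermediate outcome. Holding it fixed would remove that part of the effect; the total effect is the pooled difference.
Pooled: Campaign M 39.5% vs Campaign T 27.3%; Campaign M is higher overall.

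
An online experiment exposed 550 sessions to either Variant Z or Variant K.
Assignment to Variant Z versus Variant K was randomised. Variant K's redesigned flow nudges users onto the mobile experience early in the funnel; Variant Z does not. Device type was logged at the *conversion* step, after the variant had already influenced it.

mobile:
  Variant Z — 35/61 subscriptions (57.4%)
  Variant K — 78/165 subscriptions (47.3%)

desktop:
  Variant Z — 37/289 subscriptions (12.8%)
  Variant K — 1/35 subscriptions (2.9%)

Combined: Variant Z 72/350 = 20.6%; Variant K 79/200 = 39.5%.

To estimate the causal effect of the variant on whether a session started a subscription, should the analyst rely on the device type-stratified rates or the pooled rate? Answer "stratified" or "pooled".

pooled

Variant Z is higher inside every device type stratum but Variant K is higher in aggregate. Whether to stratify depends on how device type relates to the variant.
Device type is downstream of the variant. One should not condition on a consequence of treatment, so the overall rates are the right comparison.
Pooled: Variant Z 20.6% vs Variant K 39.5%; Variant K is higher overall.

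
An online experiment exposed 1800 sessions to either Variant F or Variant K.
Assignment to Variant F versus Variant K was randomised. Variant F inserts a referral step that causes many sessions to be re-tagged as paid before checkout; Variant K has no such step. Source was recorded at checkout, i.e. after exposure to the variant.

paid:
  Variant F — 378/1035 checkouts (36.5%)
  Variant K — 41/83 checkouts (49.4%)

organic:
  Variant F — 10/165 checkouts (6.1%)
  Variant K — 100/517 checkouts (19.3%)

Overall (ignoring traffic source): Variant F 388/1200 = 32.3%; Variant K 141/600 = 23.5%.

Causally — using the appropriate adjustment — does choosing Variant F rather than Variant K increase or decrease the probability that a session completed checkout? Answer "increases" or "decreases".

increases

The distribution of traffic source is itself part of what the variant does — it is an intermediate outcome. Holding it fixed would remove that part of the effect; the total effect is the pooled difference.
Pooled: Variant F 32.3% vs Variant K 23.5%; Variant F is higher overall.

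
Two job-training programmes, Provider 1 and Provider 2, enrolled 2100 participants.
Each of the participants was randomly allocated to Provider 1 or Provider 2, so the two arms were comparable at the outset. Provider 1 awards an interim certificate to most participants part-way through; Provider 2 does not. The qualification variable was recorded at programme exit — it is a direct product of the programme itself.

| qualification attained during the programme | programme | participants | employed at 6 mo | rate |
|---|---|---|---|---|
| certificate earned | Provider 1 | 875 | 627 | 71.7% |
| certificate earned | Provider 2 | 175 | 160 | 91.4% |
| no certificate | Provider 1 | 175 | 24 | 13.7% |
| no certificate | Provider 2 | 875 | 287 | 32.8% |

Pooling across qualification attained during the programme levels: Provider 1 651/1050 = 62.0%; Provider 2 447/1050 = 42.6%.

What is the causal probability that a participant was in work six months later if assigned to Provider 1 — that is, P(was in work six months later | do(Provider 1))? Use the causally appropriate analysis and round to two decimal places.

0.62

The stratified and pooled comparisons disagree (Provider 2 wins within each qualification attained during the programme; Provider 1 wins overall), so the answer turns on the causal role of qualification attained during the programme.
Qualification attained during the programme here is a post-treatment variable shaped by the programme; conditioning on it would introduce bias rather than remove it. The overall comparison is the causal one.
So P(outcome | do(Provider 1)) is just the pooled rate for Provider 1: 651/1050 = 0.620.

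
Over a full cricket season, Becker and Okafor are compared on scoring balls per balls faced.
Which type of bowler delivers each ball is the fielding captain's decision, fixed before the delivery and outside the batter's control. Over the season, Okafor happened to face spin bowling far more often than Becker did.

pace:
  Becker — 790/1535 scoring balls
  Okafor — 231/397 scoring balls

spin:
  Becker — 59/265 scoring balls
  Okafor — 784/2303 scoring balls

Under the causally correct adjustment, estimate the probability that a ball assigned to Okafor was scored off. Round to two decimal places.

0.44

The bowling type-specific comparison favours Okafor throughout, but the pooled figures favour Becker. The question is whether to condition on bowling type.
Bowling type is set before the player has any effect — it is not caused by the player — and it independently drives the outcome. That makes it a confounder, so the causal comparison is within bowling type levels.
Standardising Okafor to the population bowling type mix: 0.429·231/397 + 0.571·784/2303 = 0.444.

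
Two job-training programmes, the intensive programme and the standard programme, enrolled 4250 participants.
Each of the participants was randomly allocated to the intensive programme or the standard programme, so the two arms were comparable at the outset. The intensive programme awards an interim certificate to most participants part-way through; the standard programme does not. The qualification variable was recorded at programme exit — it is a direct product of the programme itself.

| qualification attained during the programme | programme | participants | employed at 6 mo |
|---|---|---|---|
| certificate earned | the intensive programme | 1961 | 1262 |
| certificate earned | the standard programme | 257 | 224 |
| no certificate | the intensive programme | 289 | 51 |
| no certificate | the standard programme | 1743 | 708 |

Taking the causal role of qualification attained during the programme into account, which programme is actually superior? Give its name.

Within every qualification attained during the programme level the standard programme has the higher rate, yet pooled the intensive programme does — Simpson's reversal.
Qualification attained during the programme is downstream of the programme. One should not condition on a consequence of treatment, so the overall rates are the right comparison.
Pooled: the intensive programme 58.4% vs the standard programme 46.6%; the intensive programme is higher overall.

the intensive programme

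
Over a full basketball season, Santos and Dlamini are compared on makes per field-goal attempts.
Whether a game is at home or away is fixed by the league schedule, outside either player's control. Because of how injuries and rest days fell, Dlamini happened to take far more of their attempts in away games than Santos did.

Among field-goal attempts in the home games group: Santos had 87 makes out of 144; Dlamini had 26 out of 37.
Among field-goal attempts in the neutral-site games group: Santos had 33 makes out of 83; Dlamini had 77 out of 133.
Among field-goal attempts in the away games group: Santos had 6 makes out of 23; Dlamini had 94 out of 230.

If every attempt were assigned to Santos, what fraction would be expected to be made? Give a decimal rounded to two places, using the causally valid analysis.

0.40

Within every game venue level Dlamini has the higher rate, yet pooled Santos does — Simpson's reversal.
Game venue is set before the player has any effect — it is not caused by the player — and it independently drives the outcome. That makes it a confounder, so the causal comparison is within game venue levels.
Standardising Santos to the population game venue mix: 0.278·87/144 + 0.332·33/83 + 0.389·6/23 = 0.402.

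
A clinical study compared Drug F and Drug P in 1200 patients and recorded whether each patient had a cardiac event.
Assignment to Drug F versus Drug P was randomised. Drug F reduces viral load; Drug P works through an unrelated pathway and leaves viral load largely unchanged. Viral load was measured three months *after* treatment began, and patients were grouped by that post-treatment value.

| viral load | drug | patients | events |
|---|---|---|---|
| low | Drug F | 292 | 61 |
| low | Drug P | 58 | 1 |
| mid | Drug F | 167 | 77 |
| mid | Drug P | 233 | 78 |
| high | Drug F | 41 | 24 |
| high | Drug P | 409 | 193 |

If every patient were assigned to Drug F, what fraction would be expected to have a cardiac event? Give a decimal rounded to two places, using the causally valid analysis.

0.32

Viral load is recorded after the drug and is itself shifted by it — it sits on the causal path from drug to outcome. Conditioning on a mediator would strip out part of the effect we want; the pooled comparison gives the total causal effect.
So P(outcome | do(Drug F)) is just the pooled rate for Drug F: 162/500 = 0.324.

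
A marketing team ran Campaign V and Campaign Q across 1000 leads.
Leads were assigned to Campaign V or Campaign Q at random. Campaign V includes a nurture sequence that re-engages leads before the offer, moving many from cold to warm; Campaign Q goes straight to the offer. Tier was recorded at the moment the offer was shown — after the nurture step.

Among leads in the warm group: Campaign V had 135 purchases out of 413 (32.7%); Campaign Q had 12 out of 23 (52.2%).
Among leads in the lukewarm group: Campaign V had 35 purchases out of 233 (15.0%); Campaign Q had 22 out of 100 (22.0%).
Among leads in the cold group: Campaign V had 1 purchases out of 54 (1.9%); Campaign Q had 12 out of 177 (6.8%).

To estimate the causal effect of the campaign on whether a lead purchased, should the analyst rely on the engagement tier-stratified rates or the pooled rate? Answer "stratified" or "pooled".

pooled

Campaign Q is higher inside every engagement tier stratum but Campaign V is higher in aggregate. Whether to stratify depends on how engagement tier relates to the campaign.
Engagement tier lies on the pathway campaign → engagement tier → outcome, so adjusting for it blocks the indirect effect. For the total causal effect of campaign, use the unadjusted pooled rates.
Pooled: Campaign V 24.4% vs Campaign Q 15.3%; Campaign V is higher overall.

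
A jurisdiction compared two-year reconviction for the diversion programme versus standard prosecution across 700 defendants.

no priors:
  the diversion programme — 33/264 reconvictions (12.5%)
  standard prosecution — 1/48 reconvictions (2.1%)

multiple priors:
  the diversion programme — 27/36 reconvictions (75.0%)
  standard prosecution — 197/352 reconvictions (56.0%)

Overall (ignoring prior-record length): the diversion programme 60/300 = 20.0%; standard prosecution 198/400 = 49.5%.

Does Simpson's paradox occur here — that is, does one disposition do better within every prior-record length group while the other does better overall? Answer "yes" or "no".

yes

Within each prior-record length level (no priors 12.5% vs 2.1%; multiple priors 75.0% vs 56.0%), standard prosecution has the lower rate every time. Pooled: 20.0% vs 49.5% — the diversion programme has the lower rate overall. The two comparisons disagree.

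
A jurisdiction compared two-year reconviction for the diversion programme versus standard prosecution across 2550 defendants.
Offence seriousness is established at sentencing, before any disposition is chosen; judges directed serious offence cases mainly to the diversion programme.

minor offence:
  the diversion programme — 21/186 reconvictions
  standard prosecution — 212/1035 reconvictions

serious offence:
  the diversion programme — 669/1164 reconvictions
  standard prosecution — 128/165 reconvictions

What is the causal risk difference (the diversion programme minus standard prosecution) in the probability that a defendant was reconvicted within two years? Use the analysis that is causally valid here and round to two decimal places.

Within every offence seriousness level the diversion programme has the lower rate, yet pooled standard prosecution does — Simpson's reversal.
Since offence seriousness is a pre-existing factor (not a product of the disposition) and it affects the outcome on its own, it is a confounder. The stratified rates, not the pooled rate, identify the causal effect.
Adjusting over the population distribution of offence seriousness: 0.479·(0.113−0.205) + 0.521·(0.575−0.776) = -0.149.

-0.15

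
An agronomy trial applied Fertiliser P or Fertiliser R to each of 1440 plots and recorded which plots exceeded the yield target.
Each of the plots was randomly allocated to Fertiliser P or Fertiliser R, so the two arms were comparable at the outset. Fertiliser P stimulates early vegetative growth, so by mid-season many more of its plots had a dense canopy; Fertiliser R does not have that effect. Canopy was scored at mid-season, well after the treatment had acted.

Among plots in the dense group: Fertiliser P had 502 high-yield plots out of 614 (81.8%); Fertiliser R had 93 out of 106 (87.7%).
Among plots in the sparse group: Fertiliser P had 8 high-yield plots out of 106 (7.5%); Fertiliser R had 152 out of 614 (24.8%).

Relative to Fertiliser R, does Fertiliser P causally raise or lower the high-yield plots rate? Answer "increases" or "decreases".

Because the fertiliser influences mid-season canopy, mid-season canopy is a post-treatment mediator, not a confounder. Stratifying on it would bias the estimate; the causal effect is the crude pooled difference.
Pooled: Fertiliser P 70.8% vs Fertiliser R 34.0%; Fertiliser P is higher overall.

increases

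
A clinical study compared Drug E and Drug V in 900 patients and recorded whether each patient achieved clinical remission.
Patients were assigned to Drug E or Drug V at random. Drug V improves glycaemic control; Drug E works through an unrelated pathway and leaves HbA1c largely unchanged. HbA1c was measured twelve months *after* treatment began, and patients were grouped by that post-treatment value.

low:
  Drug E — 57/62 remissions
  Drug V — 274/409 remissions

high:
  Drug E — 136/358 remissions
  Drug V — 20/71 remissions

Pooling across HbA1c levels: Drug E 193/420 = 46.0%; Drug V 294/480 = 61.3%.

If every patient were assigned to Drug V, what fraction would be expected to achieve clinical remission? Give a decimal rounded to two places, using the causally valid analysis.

0.61

The HbA1c-specific comparison favours Drug E throughout, but the pooled figures favour Drug V. The question is whether to condition on HbA1c.
HbA1c is downstream of the drug. One should not condition on a consequence of treatment, so the overall rates are the right comparison.
So P(outcome | do(Drug V)) is just the pooled rate for Drug V: 294/480 = 0.613.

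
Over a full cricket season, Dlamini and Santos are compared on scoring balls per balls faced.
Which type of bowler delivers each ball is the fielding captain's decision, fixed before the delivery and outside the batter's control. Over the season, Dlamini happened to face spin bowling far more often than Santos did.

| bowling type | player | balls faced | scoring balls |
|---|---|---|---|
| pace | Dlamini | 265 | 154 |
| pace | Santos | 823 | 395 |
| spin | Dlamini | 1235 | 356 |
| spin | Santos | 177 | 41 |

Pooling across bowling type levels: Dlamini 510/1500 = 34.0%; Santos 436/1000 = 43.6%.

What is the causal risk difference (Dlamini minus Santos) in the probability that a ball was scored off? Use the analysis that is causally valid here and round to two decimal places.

+0.08

Bowling type is set before the player has any effect — it is not caused by the player — and it independently drives the outcome. That makes it a confounder, so the causal comparison is within bowling type levels.
Adjusting over the population distribution of bowling type: 0.435·(0.581−0.480) + 0.565·(0.288−0.232) = +0.076.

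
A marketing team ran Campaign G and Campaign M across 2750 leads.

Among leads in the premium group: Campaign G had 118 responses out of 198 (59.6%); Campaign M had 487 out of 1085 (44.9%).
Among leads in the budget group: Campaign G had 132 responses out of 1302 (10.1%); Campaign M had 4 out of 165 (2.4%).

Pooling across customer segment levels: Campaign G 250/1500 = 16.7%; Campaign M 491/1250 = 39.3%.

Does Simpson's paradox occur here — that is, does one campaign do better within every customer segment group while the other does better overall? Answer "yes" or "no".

yes

Within each customer segment level (premium 59.6% vs 44.9%; budget 10.1% vs 2.4%), Campaign G has the higher rate every time. Pooled: 16.7% vs 39.3% — Campaign M has the higher rate overall. The two comparisons disagree.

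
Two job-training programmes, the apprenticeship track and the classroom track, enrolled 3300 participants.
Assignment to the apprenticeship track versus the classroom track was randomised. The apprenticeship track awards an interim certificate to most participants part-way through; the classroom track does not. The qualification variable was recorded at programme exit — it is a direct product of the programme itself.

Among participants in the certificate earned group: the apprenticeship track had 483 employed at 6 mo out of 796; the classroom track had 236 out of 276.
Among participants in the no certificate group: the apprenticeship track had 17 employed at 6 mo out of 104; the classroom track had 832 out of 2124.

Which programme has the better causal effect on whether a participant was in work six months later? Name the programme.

the apprenticeship track

Within every qualification attained during the programme level the classroom track has the higher rate, yet pooled the apprenticeship track does — Simpson's reversal.
Qualification attained during the programme is downstream of the programme. One should not condition on a consequence of treatment, so the overall rates are the right comparison.
Pooled: the apprenticeship track 55.6% vs the classroom track 44.5%; the apprenticeship track is higher overall.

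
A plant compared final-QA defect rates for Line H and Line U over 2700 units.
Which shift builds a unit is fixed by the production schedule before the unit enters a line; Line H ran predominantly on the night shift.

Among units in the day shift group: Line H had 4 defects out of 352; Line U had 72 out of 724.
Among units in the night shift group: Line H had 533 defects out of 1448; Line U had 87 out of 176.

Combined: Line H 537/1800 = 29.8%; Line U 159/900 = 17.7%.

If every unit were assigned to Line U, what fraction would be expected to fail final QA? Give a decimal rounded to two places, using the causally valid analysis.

The shift-specific comparison favours Line H throughout, but the pooled figures favour Line U. The question is whether to condition on shift.
Since shift is a pre-existing factor (not a product of the line) and it affects the outcome on its own, it is a confounder. The stratified rates, not the pooled rate, identify the causal effect.
Standardising Line U to the population shift mix: 0.399·72/724 + 0.601·87/176 = 0.337.

0.34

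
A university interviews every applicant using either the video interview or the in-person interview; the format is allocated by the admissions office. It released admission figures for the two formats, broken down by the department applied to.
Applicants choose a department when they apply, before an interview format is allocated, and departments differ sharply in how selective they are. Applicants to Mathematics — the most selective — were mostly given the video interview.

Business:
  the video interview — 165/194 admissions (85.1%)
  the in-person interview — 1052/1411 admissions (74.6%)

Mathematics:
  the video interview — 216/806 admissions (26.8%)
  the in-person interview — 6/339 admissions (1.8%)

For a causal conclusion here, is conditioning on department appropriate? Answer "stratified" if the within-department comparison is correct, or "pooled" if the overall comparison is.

Here department is a common cause — it drives both which interview format a case falls under and the outcome. The crude comparison mixes populations; the stratum-specific rates are the causally relevant ones.
Within each level — Business: 85.1% vs 74.6%; Mathematics: 26.8% vs 1.8% — the video interview is higher every time.

stratified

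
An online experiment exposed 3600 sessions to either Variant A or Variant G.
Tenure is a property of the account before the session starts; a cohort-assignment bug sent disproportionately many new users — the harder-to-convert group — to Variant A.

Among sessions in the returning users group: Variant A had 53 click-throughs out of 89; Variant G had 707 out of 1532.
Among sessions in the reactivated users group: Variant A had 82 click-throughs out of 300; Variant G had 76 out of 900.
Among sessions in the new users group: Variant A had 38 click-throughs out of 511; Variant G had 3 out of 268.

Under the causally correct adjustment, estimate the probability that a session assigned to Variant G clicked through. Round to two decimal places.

User tenure differs across variants for reasons unrelated to any effect of the variant itself, and it separately predicts the outcome — a classic confounder. We must compare within user tenure levels.
Standardising Variant G to the population user tenure mix: 0.450·707/1532 + 0.333·76/900 + 0.216·3/268 = 0.238.

0.24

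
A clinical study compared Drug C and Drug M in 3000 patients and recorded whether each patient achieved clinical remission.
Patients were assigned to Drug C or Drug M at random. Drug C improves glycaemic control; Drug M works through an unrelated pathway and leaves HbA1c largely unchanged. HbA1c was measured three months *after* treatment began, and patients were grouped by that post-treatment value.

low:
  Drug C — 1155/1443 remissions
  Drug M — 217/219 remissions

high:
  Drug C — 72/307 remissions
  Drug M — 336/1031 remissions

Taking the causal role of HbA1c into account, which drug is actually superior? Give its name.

The distribution of HbA1c is itself part of what the drug does — it is an intermediate outcome. Holding it fixed would remove that part of the effect; the total effect is the pooled difference.
Pooled: Drug C 70.1% vs Drug M 44.2%; Drug C is higher overall.

Drug C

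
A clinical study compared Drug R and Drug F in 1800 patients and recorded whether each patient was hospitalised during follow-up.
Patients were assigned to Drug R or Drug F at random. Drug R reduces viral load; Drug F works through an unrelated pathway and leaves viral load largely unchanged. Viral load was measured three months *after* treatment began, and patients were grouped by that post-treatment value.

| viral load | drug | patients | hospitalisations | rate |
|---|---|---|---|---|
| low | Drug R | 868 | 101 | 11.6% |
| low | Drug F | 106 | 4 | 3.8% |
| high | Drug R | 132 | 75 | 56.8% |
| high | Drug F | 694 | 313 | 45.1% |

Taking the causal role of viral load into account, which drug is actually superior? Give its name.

Drug R

The viral load-specific comparison favours Drug F throughout, but the pooled figures favour Drug R. The question is whether to condition on viral load.
Viral load lies on the pathway drug → viral load → outcome, so adjusting for it blocks the indirect effect. For the total causal effect of drug, use the unadjusted pooled rates.
Pooled: Drug R 17.6% vs Drug F 39.6%; Drug R is lower overall.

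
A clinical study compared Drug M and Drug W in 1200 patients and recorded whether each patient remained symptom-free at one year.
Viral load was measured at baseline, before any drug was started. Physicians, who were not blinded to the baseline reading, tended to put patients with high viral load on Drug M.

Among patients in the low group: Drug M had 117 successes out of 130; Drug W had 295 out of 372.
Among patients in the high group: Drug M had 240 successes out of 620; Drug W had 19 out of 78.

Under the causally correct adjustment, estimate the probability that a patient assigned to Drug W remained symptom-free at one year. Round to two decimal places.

0.47

Viral load differs across drugs for reasons unrelated to any effect of the drug itself, and it separately predicts the outcome — a classic confounder. We must compare within viral load levels.
Standardising Drug W to the population viral load mix: 0.418·295/372 + 0.582·19/78 = 0.473.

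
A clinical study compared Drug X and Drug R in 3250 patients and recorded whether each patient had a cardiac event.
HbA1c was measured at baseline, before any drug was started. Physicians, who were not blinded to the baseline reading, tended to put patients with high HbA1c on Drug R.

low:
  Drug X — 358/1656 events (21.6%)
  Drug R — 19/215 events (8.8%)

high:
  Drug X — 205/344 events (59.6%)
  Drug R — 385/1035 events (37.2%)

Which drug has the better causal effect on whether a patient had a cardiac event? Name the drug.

Here HbA1c is a common cause — it drives both which drug a case falls under and the outcome. The crude comparison mixes populations; the stratum-specific rates are the causally relevant ones.
Within each level — low: 21.6% vs 8.8%; high: 59.6% vs 37.2% — Drug R is lower every time.

Drug R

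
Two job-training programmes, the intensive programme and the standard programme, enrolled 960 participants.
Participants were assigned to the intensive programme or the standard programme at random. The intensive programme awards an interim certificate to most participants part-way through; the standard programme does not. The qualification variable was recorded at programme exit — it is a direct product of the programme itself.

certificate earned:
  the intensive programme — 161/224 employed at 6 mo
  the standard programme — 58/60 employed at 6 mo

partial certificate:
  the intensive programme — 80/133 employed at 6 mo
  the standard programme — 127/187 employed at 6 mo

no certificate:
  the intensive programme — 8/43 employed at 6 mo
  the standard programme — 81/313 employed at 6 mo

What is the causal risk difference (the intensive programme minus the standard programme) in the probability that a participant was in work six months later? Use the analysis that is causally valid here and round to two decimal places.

The stratified and pooled comparisons disagree (the standard programme wins within each qualification attained during the programme; the intensive programme wins overall), so the answer turns on the causal role of qualification attained during the programme.
Because the programme influences qualification attained during the programme, qualification attained during the programme is a post-treatment mediator, not a confounder. Stratifying on it would bias the estimate; the causal effect is the crude pooled difference.
The causal difference is the pooled difference: 0.623 − 0.475 = +0.147.

+0.15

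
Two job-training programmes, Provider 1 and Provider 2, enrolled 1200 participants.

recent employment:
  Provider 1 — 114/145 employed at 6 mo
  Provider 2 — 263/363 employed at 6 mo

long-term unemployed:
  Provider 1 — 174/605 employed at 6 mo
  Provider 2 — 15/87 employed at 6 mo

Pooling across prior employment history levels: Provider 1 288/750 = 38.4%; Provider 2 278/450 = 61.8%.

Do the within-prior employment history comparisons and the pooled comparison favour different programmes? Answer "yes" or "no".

yes

Within each prior employment history level (recent employment 78.6% vs 72.5%; long-term unemployed 28.8% vs 17.2%), Provider 1 has the higher rate every time. Pooled: 38.4% vs 61.8% — Provider 2 has the higher rate overall. The two comparisons disagree.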